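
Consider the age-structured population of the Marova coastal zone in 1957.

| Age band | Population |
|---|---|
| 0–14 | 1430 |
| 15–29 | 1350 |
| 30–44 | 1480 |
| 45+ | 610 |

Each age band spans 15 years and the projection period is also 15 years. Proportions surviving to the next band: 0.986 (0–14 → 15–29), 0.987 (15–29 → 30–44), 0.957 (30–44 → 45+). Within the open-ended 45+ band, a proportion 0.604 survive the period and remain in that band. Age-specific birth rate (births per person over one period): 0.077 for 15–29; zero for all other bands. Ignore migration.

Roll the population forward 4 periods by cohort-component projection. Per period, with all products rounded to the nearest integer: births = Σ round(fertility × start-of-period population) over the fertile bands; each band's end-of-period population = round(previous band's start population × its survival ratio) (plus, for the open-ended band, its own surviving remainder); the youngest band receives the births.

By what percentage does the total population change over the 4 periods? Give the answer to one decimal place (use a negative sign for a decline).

-61.3

Numbering the bands 1..4 from youngest to oldest:
After projecting period 1:
Births: 1350 * 0.077 = 104
Band 2: 1430 * 0.986 = 1410
Band 3: 1350 * 0.987 = 1332
Band 4: 1480 * 0.957 + 610 * 0.604 = 1416 + 368 = 1784
Population now: 0–14=104, 15–29=1410, 30–44=1332, 45+=1784
After projecting period 2:
Births: 1410 * 0.077 = 109
Band 2: 104 * 0.986 = 103
Band 3: 1410 * 0.987 = 1392
Band 4: 1332 * 0.957 + 1784 * 0.604 = 1275 + 1078 = 2353
Population now: 0–14=109, 15–29=103, 30–44=1392, 45+=2353
After projecting period 3:
Births: 103 * 0.077 = 8
Band 2: 109 * 0.986 = 107
Band 3: 103 * 0.987 = 102
Band 4: 1392 * 0.957 + 2353 * 0.604 = 1332 + 1421 = 2753
Population now: 0–14=8, 15–29=107, 30–44=102, 45+=2753
After projecting period 4:
Births: 107 * 0.077 = 8
Band 2: 8 * 0.986 = 8
Band 3: 107 * 0.987 = 106
Band 4: 102 * 0.957 + 2753 * 0.604 = 98 + 1663 = 1761
Population now: 0–14=8, 15–29=8, 30–44=106, 45+=1761
Total: 4870 → 1883; change = -2987; percentage change = -61.3%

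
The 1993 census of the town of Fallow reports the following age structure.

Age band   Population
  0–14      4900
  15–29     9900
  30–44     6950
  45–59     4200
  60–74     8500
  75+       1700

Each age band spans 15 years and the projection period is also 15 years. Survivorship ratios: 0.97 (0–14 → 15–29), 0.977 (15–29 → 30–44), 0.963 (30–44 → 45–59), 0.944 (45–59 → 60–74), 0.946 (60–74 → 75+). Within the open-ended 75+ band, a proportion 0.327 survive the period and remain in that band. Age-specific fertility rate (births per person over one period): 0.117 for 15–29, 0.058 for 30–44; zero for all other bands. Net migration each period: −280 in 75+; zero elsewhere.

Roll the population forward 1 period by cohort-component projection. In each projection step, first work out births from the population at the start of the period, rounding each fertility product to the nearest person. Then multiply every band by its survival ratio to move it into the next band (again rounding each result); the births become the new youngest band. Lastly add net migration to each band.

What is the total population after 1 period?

34961

— Period 1 —
Births: 9900 * 0.117 = 1158 ; 6950 * 0.058 = 403 → 1561
15–29: 4900 * 0.97 = 4753
30–44: 9900 * 0.977 = 9672
45–59: 6950 * 0.963 = 6693
60–74: 4200 * 0.944 = 3965
75+: 8500 * 0.946 + 1700 * 0.327 = 8041 + 556 = 8597
Net migration: 75+ − 280 → 8317
Population now: 0–14=1561, 15–29=4753, 30–44=9672, 45–59=6693, 60–74=3965, 75+=8317
Total after period 1: 1561 + 4753 + 9672 + 6693 + 3965 + 8317 = 34961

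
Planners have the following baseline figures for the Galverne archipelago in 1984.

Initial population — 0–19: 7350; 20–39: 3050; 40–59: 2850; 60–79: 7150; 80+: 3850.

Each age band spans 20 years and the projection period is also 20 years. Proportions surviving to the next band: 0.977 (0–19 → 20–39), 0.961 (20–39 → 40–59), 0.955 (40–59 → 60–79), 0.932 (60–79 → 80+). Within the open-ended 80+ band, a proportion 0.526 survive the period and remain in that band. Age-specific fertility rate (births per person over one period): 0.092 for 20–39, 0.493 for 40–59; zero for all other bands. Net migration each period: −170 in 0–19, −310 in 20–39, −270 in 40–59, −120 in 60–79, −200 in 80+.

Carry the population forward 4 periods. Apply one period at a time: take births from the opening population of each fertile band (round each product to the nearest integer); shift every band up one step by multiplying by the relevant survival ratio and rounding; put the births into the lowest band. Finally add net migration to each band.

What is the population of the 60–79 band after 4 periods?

697

Call the bands 1 to 5, youngest first.
Period 1.
Births: 3050 × 0.092 = 281 ; 2850 × 0.493 = 1405 ⇒ total 1686
Band 2: 7350 × 0.977 = 7181
Band 3: 3050 × 0.961 = 2931
Band 4: 2850 × 0.955 = 2722
Band 5: 7150 × 0.932 + 3850 × 0.526 = 6664 + 2025 = 8689
Net migration: Band 1 − 170 → 1516; Band 2 − 310 → 6871; Band 3 − 270 → 2661; Band 4 − 120 → 2602; Band 5 − 200 → 8489
Giving 1516 / 6871 / 2661 / 2602 / 8489.
Period 2.
Births: 6871 × 0.092 = 632 ; 2661 × 0.493 = 1312 ⇒ total 1944
Band 2: 1516 × 0.977 = 1481
Band 3: 6871 × 0.961 = 6603
Band 4: 2661 × 0.955 = 2541
Band 5: 2602 × 0.932 + 8489 × 0.526 = 2425 + 4465 = 6890
Net migration: Band 1 − 170 → 1774; Band 2 − 310 → 1171; Band 3 − 270 → 6333; Band 4 − 120 → 2421; Band 5 − 200 → 6690
Giving 1774 / 1171 / 6333 / 2421 / 6690.
Period 3.
Births: 1171 × 0.092 = 108 ; 6333 × 0.493 = 3122 ⇒ total 3230
Band 2: 1774 × 0.977 = 1733
Band 3: 1171 × 0.961 = 1125
Band 4: 6333 × 0.955 = 6048
Band 5: 2421 × 0.932 + 6690 × 0.526 = 2256 + 3519 = 5775
Net migration: Band 1 − 170 → 3060; Band 2 − 310 → 1423; Band 3 − 270 → 855; Band 4 − 120 → 5928; Band 5 − 200 → 5575
Giving 3060 / 1423 / 855 / 5928 / 5575.
Period 4.
Births: 1423 × 0.092 = 131 ; 855 × 0.493 = 422 ⇒ total 553
Band 2: 3060 × 0.977 = 2990
Band 3: 1423 × 0.961 = 1368
Band 4: 855 × 0.955 = 817
Band 5: 5928 × 0.932 + 5575 × 0.526 = 5525 + 2932 = 8457
Net migration: Band 1 − 170 → 383; Band 2 − 310 → 2680; Band 3 − 270 → 1098; Band 4 − 120 → 697; Band 5 − 200 → 8257
Giving 383 / 2680 / 1098 / 697 / 8257.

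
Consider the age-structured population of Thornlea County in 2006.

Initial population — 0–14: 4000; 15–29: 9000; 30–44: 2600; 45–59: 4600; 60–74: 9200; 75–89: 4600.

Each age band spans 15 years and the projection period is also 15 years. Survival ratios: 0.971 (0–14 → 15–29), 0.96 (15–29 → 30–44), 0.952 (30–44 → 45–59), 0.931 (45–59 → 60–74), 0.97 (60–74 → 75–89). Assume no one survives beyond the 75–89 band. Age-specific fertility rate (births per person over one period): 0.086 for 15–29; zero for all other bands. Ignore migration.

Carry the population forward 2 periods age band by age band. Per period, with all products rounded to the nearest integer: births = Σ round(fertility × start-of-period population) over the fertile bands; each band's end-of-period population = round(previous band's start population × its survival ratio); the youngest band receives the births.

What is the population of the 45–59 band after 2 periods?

After projecting period 1:
Births: 9000 × 0.086 = 774
15–29: 4000 × 0.971 = 3884
30–44: 9000 × 0.96 = 8640
45–59: 2600 × 0.952 = 2475
60–74: 4600 × 0.931 = 4283
75–89: 9200 × 0.97 = 8924
Giving 774 / 3884 / 8640 / 2475 / 4283 / 8924.
After projecting period 2:
Births: 3884 × 0.086 = 334
15–29: 774 × 0.971 = 752
30–44: 3884 × 0.96 = 3729
45–59: 8640 × 0.952 = 8225
60–74: 2475 × 0.931 = 2304
75–89: 4283 × 0.97 = 4155
Giving 334 / 752 / 3729 / 8225 / 2304 / 4155.

8225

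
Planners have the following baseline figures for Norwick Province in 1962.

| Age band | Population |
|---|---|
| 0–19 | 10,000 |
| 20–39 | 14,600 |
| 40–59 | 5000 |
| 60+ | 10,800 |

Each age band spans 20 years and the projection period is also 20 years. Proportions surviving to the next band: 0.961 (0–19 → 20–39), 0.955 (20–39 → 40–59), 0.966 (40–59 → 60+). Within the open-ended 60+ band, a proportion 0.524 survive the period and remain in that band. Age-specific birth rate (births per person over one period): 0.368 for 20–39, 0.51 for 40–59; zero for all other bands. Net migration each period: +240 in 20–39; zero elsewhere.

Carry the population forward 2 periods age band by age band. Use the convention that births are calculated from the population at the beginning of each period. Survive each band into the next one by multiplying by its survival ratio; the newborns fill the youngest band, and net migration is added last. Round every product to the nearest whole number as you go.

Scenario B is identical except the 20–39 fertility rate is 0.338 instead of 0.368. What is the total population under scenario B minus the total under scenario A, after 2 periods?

(Groups numbered youngest = 1 to oldest = 4.)
— Period 1 —
Births: 14600 × 0.368 = 5373  |  5000 × 0.51 = 2550 — total 7923
Group 2: 10000 × 0.961 = 9610
Group 3: 14600 × 0.955 = 13943
Group 4: 5000 × 0.966 + 10800 × 0.524 = 4830 + 5659 = 10489
Net migration: Group 2 + 240 → 9850
Population now: 0–19=7923, 20–39=9850, 40–59=13943, 60+=10489
— Period 2 —
Births: 9850 × 0.368 = 3625  |  13943 × 0.51 = 7111 — total 10736
Group 2: 7923 × 0.961 = 7614
Group 3: 9850 × 0.955 = 9407
Group 4: 13943 × 0.966 + 10489 × 0.524 = 13469 + 5496 = 18965
Net migration: Group 2 + 240 → 7854
Population now: 0–19=10736, 20–39=7854, 40–59=9407, 60+=18965
Scenario A total after 2 periods: 46962
Scenario B projection —
— Period 1 —
Births: 14600 × 0.338 = 4935  |  5000 × 0.51 = 2550 — total 7485
Group 2: 10000 × 0.961 = 9610
Group 3: 14600 × 0.955 = 13943
Group 4: 5000 × 0.966 + 10800 × 0.524 = 4830 + 5659 = 10489
Net migration: Group 2 + 240 → 9850
Population now: 0–19=7485, 20–39=9850, 40–59=13943, 60+=10489
— Period 2 —
Births: 9850 × 0.338 = 3329  |  13943 × 0.51 = 7111 — total 10440
Group 2: 7485 × 0.961 = 7193
Group 3: 9850 × 0.955 = 9407
Group 4: 13943 × 0.966 + 10489 × 0.524 = 13469 + 5496 = 18965
Net migration: Group 2 + 240 → 7433
Population now: 0–19=10440, 20–39=7433, 40–59=9407, 60+=18965
Scenario B total after 2 periods: 46245
Difference B − A = 46245 − 46962 = -717

-717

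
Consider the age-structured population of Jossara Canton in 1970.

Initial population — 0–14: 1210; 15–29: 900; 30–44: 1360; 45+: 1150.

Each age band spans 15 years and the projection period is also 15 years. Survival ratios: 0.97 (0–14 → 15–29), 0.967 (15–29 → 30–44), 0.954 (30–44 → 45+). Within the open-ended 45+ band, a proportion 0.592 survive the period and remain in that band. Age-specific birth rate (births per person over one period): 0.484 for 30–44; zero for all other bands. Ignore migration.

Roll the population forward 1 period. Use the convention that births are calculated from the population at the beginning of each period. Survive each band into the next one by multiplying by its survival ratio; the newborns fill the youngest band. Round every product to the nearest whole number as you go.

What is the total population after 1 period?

4680

Numbering the groups 1..4 from youngest to oldest:
Period 1.
Births: 1360 × 0.484 = 658
Group 2: 1210 × 0.97 = 1174
Group 3: 900 × 0.967 = 870
Group 4: 1360 × 0.954 + 1150 × 0.592 = 1297 + 681 = 1978
Population now: 0–14=658, 15–29=1174, 30–44=870, 45+=1978
Total after period 1: 658 + 1174 + 870 + 1978 = 4680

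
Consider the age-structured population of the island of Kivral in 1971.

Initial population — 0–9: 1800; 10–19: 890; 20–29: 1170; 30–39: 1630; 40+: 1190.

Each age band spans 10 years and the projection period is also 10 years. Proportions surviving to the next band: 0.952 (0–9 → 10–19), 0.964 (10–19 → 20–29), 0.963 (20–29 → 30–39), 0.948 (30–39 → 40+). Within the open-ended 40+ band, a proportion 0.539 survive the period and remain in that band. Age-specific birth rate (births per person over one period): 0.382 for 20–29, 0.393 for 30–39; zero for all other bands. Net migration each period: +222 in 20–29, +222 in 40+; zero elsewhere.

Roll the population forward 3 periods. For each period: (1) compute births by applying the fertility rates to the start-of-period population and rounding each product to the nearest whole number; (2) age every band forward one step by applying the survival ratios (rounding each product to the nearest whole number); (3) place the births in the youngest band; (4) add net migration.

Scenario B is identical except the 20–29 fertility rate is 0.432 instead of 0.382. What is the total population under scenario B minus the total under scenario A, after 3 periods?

After projecting period 1:
Births: 1170 × 0.382 = 447, 1630 × 0.393 = 641 — total 1088
10–19: 1800 × 0.952 = 1714
20–29: 890 × 0.964 = 858
30–39: 1170 × 0.963 = 1127
40+: 1630 × 0.948 + 1190 × 0.539 = 1545 + 641 = 2186
Net migration: 20–29 + 222 → 1080; 40+ + 222 → 2408
End of period: [1088, 1714, 1080, 1127, 2408]
After projecting period 2:
Births: 1080 × 0.382 = 413, 1127 × 0.393 = 443 — total 856
10–19: 1088 × 0.952 = 1036
20–29: 1714 × 0.964 = 1652
30–39: 1080 × 0.963 = 1040
40+: 1127 × 0.948 + 2408 × 0.539 = 1068 + 1298 = 2366
Net migration: 20–29 + 222 → 1874; 40+ + 222 → 2588
End of period: [856, 1036, 1874, 1040, 2588]
After projecting period 3:
Births: 1874 × 0.382 = 716, 1040 × 0.393 = 409 — total 1125
10–19: 856 × 0.952 = 815
20–29: 1036 × 0.964 = 999
30–39: 1874 × 0.963 = 1805
40+: 1040 × 0.948 + 2588 × 0.539 = 986 + 1395 = 2381
Net migration: 20–29 + 222 → 1221; 40+ + 222 → 2603
End of period: [1125, 815, 1221, 1805, 2603]
Scenario A total after 3 periods: 7569
Scenario B projection —
After projecting period 1:
Births: 1170 × 0.432 = 505, 1630 × 0.393 = 641 — total 1146
10–19: 1800 × 0.952 = 1714
20–29: 890 × 0.964 = 858
30–39: 1170 × 0.963 = 1127
40+: 1630 × 0.948 + 1190 × 0.539 = 1545 + 641 = 2186
Net migration: 20–29 + 222 → 1080; 40+ + 222 → 2408
End of period: [1146, 1714, 1080, 1127, 2408]
After projecting period 2:
Births: 1080 × 0.432 = 467, 1127 × 0.393 = 443 — total 910
10–19: 1146 × 0.952 = 1091
20–29: 1714 × 0.964 = 1652
30–39: 1080 × 0.963 = 1040
40+: 1127 × 0.948 + 2408 × 0.539 = 1068 + 1298 = 2366
Net migration: 20–29 + 222 → 1874; 40+ + 222 → 2588
End of period: [910, 1091, 1874, 1040, 2588]
After projecting period 3:
Births: 1874 × 0.432 = 810, 1040 × 0.393 = 409 — total 1219
10–19: 910 × 0.952 = 866
20–29: 1091 × 0.964 = 1052
30–39: 1874 × 0.963 = 1805
40+: 1040 × 0.948 + 2588 × 0.539 = 986 + 1395 = 2381
Net migration: 20–29 + 222 → 1274; 40+ + 222 → 2603
End of period: [1219, 866, 1274, 1805, 2603]
Scenario B total after 3 periods: 7767
Difference B − A = 7767 − 7569 = 198

198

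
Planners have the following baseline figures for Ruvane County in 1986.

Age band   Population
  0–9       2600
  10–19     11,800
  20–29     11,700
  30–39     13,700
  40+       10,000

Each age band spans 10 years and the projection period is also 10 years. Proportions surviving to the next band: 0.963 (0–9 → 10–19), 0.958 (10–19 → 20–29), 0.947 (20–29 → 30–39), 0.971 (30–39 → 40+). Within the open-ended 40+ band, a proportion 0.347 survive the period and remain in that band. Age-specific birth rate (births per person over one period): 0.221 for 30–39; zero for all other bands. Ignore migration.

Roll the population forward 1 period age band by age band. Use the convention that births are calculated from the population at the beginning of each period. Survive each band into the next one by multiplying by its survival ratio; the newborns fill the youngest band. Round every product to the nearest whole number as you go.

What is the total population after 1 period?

Period 1:
Births: 13700 × 0.221 = 3028
10–19: 2600 × 0.963 = 2504
20–29: 11800 × 0.958 = 11304
30–39: 11700 × 0.947 = 11080
40+: 13700 × 0.971 + 10000 × 0.347 = 13303 + 3470 = 16773
Population now: 0–9=3028, 10–19=2504, 20–29=11304, 30–39=11080, 40+=16773
Total after period 1: 3028 + 2504 + 11304 + 11080 + 16773 = 44689

44689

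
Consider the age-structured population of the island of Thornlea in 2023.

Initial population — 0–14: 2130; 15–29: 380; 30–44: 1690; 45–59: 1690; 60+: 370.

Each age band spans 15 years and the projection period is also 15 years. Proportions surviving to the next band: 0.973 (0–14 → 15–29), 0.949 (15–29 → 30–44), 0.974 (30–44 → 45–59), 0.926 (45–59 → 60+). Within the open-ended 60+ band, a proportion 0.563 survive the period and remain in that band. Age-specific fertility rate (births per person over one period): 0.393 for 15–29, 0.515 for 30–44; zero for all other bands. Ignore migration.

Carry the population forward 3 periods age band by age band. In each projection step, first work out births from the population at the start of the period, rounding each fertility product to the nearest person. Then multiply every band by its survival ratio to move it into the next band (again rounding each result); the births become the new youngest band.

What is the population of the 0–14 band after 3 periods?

1401

(Bands numbered youngest = 1 to oldest = 5.)
Period 1:
Births: 380 * 0.393 = 149 ; 1690 * 0.515 = 870 — total 1019
Band 2: 2130 * 0.973 = 2072
Band 3: 380 * 0.949 = 361
Band 4: 1690 * 0.974 = 1646
Band 5: 1690 * 0.926 + 370 * 0.563 = 1565 + 208 = 1773
Giving 1019 / 2072 / 361 / 1646 / 1773.
Period 2:
Births: 2072 * 0.393 = 814 ; 361 * 0.515 = 186 — total 1000
Band 2: 1019 * 0.973 = 991
Band 3: 2072 * 0.949 = 1966
Band 4: 361 * 0.974 = 352
Band 5: 1646 * 0.926 + 1773 * 0.563 = 1524 + 998 = 2522
Giving 1000 / 991 / 1966 / 352 / 2522.
Period 3:
Births: 991 * 0.393 = 389 ; 1966 * 0.515 = 1012 — total 1401
Band 2: 1000 * 0.973 = 973
Band 3: 991 * 0.949 = 940
Band 4: 1966 * 0.974 = 1915
Band 5: 352 * 0.926 + 2522 * 0.563 = 326 + 1420 = 1746
Giving 1401 / 973 / 940 / 1915 / 1746.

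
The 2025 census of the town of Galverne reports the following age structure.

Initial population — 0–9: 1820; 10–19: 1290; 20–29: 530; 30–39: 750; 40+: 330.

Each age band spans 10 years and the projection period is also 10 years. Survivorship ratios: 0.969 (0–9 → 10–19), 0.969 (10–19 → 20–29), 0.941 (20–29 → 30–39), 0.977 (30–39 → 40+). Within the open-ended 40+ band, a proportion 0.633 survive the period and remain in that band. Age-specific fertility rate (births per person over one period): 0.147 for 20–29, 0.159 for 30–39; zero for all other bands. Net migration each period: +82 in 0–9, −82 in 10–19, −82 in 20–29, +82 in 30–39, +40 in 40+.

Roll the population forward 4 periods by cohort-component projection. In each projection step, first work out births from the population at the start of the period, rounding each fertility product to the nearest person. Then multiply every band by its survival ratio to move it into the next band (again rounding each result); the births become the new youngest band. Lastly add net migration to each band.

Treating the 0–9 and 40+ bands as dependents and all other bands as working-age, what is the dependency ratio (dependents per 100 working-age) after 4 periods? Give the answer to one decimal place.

(Groups numbered youngest = 1 to oldest = 5.)
After projecting period 1:
Births: 530 * 0.147 = 78  |  750 * 0.159 = 119 → total 197
Group 2: 1820 * 0.969 = 1764
Group 3: 1290 * 0.969 = 1250
Group 4: 530 * 0.941 = 499
Group 5: 750 * 0.977 + 330 * 0.633 = 733 + 209 = 942
Net migration: Group 1 + 82 → 279; Group 2 − 82 → 1682; Group 3 − 82 → 1168; Group 4 + 82 → 581; Group 5 + 40 → 982
Population now: 0–9=279, 10–19=1682, 20–29=1168, 30–39=581, 40+=982
After projecting period 2:
Births: 1168 * 0.147 = 172  |  581 * 0.159 = 92 → total 264
Group 2: 279 * 0.969 = 270
Group 3: 1682 * 0.969 = 1630
Group 4: 1168 * 0.941 = 1099
Group 5: 581 * 0.977 + 982 * 0.633 = 568 + 622 = 1190
Net migration: Group 1 + 82 → 346; Group 2 − 82 → 188; Group 3 − 82 → 1548; Group 4 + 82 → 1181; Group 5 + 40 → 1230
Population now: 0–9=346, 10–19=188, 20–29=1548, 30–39=1181, 40+=1230
After projecting period 3:
Births: 1548 * 0.147 = 228  |  1181 * 0.159 = 188 → total 416
Group 2: 346 * 0.969 = 335
Group 3: 188 * 0.969 = 182
Group 4: 1548 * 0.941 = 1457
Group 5: 1181 * 0.977 + 1230 * 0.633 = 1154 + 779 = 1933
Net migration: Group 1 + 82 → 498; Group 2 − 82 → 253; Group 3 − 82 → 100; Group 4 + 82 → 1539; Group 5 + 40 → 1973
Population now: 0–9=498, 10–19=253, 20–29=100, 30–39=1539, 40+=1973
After projecting period 4:
Births: 100 * 0.147 = 15  |  1539 * 0.159 = 245 → total 260
Group 2: 498 * 0.969 = 483
Group 3: 253 * 0.969 = 245
Group 4: 100 * 0.941 = 94
Group 5: 1539 * 0.977 + 1973 * 0.633 = 1504 + 1249 = 2753
Net migration: Group 1 + 82 → 342; Group 2 − 82 → 401; Group 3 − 82 → 163; Group 4 + 82 → 176; Group 5 + 40 → 2793
Population now: 0–9=342, 10–19=401, 20–29=163, 30–39=176, 40+=2793
Dependents (band 0–9 + band 40+) = 342 + 2793 = 3135; working-age = 740; ratio = 3135/740 × 100 = 423.6

423.6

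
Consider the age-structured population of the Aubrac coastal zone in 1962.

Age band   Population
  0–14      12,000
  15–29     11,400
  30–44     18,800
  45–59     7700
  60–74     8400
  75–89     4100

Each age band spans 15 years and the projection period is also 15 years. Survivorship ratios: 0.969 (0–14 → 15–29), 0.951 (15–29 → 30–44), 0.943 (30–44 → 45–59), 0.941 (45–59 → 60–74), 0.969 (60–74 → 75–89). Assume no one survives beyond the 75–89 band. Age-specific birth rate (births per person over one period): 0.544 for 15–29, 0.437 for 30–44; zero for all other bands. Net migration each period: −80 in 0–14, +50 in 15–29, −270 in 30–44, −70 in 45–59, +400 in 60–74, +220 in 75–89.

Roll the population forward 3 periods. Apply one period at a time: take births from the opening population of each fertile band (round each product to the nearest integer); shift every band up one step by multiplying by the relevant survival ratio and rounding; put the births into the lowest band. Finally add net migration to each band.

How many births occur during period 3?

Call the groups 1 to 6, youngest first.
After projecting period 1:
Births: 11400 × 0.544 = 6202 ; 18800 × 0.437 = 8216 — total 14418
Group 2: 12000 × 0.969 = 11628
Group 3: 11400 × 0.951 = 10841
Group 4: 18800 × 0.943 = 17728
Group 5: 7700 × 0.941 = 7246
Group 6: 8400 × 0.969 = 8140
Net migration: Group 1 − 80 → 14338; Group 2 + 50 → 11678; Group 3 − 270 → 10571; Group 4 − 70 → 17658; Group 5 + 400 → 7646; Group 6 + 220 → 8360
Giving 14338 / 11678 / 10571 / 17658 / 7646 / 8360.
After projecting period 2:
Births: 11678 × 0.544 = 6353 ; 10571 × 0.437 = 4620 — total 10973
Group 2: 14338 × 0.969 = 13894
Group 3: 11678 × 0.951 = 11106
Group 4: 10571 × 0.943 = 9968
Group 5: 17658 × 0.941 = 16616
Group 6: 7646 × 0.969 = 7409
Net migration: Group 1 − 80 → 10893; Group 2 + 50 → 13944; Group 3 − 270 → 10836; Group 4 − 70 → 9898; Group 5 + 400 → 17016; Group 6 + 220 → 7629
Giving 10893 / 13944 / 10836 / 9898 / 17016 / 7629.
After projecting period 3:
Births: 13944 × 0.544 = 7586 ; 10836 × 0.437 = 4735 — total 12321
Group 2: 10893 × 0.969 = 10555
Group 3: 13944 × 0.951 = 13261
Group 4: 10836 × 0.943 = 10218
Group 5: 9898 × 0.941 = 9314
Group 6: 17016 × 0.969 = 16489
Net migration: Group 1 − 80 → 12241; Group 2 + 50 → 10605; Group 3 − 270 → 12991; Group 4 − 70 → 10148; Group 5 + 400 → 9714; Group 6 + 220 → 16709
Giving 12241 / 10605 / 12991 / 10148 / 9714 / 16709.

12321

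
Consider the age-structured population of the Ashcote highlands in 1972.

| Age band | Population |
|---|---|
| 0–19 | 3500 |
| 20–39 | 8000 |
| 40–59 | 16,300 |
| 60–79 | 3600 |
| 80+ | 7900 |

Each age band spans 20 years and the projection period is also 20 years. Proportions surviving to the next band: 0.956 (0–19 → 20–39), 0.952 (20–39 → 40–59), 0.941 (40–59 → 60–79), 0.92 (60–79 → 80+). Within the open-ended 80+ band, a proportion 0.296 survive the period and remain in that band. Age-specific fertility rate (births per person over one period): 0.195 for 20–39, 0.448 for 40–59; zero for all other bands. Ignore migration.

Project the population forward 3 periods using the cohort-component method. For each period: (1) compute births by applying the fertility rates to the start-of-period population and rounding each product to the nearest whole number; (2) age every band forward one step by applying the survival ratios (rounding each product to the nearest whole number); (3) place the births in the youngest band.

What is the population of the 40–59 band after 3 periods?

Call the groups 1 to 5, youngest first.
Period 1:
Births: 8000 × 0.195 = 1560 ; 16300 × 0.448 = 7302 → 8862
Group 2: 3500 × 0.956 = 3346
Group 3: 8000 × 0.952 = 7616
Group 4: 16300 × 0.941 = 15338
Group 5: 3600 × 0.92 + 7900 × 0.296 = 3312 + 2338 = 5650
Giving 8862 / 3346 / 7616 / 15338 / 5650.
Period 2:
Births: 3346 × 0.195 = 652 ; 7616 × 0.448 = 3412 → 4064
Group 2: 8862 × 0.956 = 8472
Group 3: 3346 × 0.952 = 3185
Group 4: 7616 × 0.941 = 7167
Group 5: 15338 × 0.92 + 5650 × 0.296 = 14111 + 1672 = 15783
Giving 4064 / 8472 / 3185 / 7167 / 15783.
Period 3:
Births: 8472 × 0.195 = 1652 ; 3185 × 0.448 = 1427 → 3079
Group 2: 4064 × 0.956 = 3885
Group 3: 8472 × 0.952 = 8065
Group 4: 3185 × 0.941 = 2997
Group 5: 7167 × 0.92 + 15783 × 0.296 = 6594 + 4672 = 11266
Giving 3079 / 3885 / 8065 / 2997 / 11266.

8065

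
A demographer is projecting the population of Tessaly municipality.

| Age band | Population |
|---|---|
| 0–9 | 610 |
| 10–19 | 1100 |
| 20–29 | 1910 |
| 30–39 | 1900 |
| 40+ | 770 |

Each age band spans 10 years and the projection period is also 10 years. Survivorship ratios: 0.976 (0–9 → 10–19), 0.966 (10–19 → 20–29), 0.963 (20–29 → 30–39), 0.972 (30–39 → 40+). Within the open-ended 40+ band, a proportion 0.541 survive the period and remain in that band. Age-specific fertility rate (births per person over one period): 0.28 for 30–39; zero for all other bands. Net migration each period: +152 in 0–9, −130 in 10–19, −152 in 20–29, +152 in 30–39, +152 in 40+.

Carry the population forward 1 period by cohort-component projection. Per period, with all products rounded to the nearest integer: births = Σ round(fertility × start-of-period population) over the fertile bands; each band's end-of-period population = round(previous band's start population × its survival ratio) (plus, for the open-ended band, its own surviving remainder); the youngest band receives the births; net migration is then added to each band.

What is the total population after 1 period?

6467

After projecting period 1:
Births: 1900 × 0.28 = 532
10–19: 610 × 0.976 = 595
20–29: 1100 × 0.966 = 1063
30–39: 1910 × 0.963 = 1839
40+: 1900 × 0.972 + 770 × 0.541 = 1847 + 417 = 2264
Net migration: 0–9 + 152 → 684; 10–19 − 130 → 465; 20–29 − 152 → 911; 30–39 + 152 → 1991; 40+ + 152 → 2416
End of period: [684, 465, 911, 1991, 2416]
Total after period 1: 684 + 465 + 911 + 1991 + 2416 = 6467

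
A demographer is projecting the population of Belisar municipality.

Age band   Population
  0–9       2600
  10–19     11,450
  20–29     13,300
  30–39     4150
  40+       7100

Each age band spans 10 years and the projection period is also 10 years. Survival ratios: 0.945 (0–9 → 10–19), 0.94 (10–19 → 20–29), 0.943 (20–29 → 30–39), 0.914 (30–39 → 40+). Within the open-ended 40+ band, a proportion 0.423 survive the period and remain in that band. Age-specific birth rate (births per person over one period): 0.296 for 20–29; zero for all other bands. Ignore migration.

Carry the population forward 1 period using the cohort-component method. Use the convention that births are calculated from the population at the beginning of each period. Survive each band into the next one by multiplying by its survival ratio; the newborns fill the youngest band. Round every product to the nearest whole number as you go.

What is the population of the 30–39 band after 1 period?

Period 1.
Births: 13300 × 0.296 = 3937
10–19: 2600 × 0.945 = 2457
20–29: 11450 × 0.94 = 10763
30–39: 13300 × 0.943 = 12542
40+: 4150 × 0.914 + 7100 × 0.423 = 3793 + 3003 = 6796
Population now: 0–9=3937, 10–19=2457, 20–29=10763, 30–39=12542, 40+=6796

12542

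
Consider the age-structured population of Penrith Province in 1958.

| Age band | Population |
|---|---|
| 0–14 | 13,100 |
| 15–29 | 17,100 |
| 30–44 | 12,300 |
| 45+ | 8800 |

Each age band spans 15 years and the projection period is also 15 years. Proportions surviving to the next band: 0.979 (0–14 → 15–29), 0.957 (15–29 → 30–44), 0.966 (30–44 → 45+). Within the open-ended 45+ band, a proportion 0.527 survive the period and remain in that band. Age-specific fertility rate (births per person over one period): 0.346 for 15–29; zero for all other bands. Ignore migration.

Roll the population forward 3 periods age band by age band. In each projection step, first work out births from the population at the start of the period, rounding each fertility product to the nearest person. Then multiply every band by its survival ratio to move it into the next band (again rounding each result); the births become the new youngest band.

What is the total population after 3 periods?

36668

Let group 1 be 0–14 through group 4 = 45+.
— Period 1 —
Births: 17100 × 0.346 = 5917
Group 2: 13100 × 0.979 = 12825
Group 3: 17100 × 0.957 = 16365
Group 4: 12300 × 0.966 + 8800 × 0.527 = 11882 + 4638 = 16520
End of period: [5917, 12825, 16365, 16520]
— Period 2 —
Births: 12825 × 0.346 = 4437
Group 2: 5917 × 0.979 = 5793
Group 3: 12825 × 0.957 = 12274
Group 4: 16365 × 0.966 + 16520 × 0.527 = 15809 + 8706 = 24515
End of period: [4437, 5793, 12274, 24515]
— Period 3 —
Births: 5793 × 0.346 = 2004
Group 2: 4437 × 0.979 = 4344
Group 3: 5793 × 0.957 = 5544
Group 4: 12274 × 0.966 + 24515 × 0.527 = 11857 + 12919 = 24776
End of period: [2004, 4344, 5544, 24776]
Total after period 3: 2004 + 4344 + 5544 + 24776 = 36668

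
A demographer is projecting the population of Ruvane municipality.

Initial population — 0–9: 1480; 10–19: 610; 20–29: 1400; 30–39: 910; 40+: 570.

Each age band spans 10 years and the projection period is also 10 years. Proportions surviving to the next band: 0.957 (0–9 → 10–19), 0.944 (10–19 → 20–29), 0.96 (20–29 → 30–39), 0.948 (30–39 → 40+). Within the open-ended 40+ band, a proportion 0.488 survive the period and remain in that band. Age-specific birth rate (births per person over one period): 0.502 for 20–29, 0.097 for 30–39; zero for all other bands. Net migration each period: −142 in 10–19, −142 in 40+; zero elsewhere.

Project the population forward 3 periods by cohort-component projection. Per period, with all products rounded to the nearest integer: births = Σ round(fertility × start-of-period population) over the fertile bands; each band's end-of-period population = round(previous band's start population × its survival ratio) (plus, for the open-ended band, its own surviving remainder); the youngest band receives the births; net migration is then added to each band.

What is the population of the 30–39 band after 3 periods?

1155

After projecting period 1:
Births: 1400 * 0.502 = 703 ; 910 * 0.097 = 88 → 791
10–19: 1480 * 0.957 = 1416
20–29: 610 * 0.944 = 576
30–39: 1400 * 0.96 = 1344
40+: 910 * 0.948 + 570 * 0.488 = 863 + 278 = 1141
Net migration: 10–19 − 142 → 1274; 40+ − 142 → 999
Giving 791 / 1274 / 576 / 1344 / 999.
After projecting period 2:
Births: 576 * 0.502 = 289 ; 1344 * 0.097 = 130 → 419
10–19: 791 * 0.957 = 757
20–29: 1274 * 0.944 = 1203
30–39: 576 * 0.96 = 553
40+: 1344 * 0.948 + 999 * 0.488 = 1274 + 488 = 1762
Net migration: 10–19 − 142 → 615; 40+ − 142 → 1620
Giving 419 / 615 / 1203 / 553 / 1620.
After projecting period 3:
Births: 1203 * 0.502 = 604 ; 553 * 0.097 = 54 → 658
10–19: 419 * 0.957 = 401
20–29: 615 * 0.944 = 581
30–39: 1203 * 0.96 = 1155
40+: 553 * 0.948 + 1620 * 0.488 = 524 + 791 = 1315
Net migration: 10–19 − 142 → 259; 40+ − 142 → 1173
Giving 658 / 259 / 581 / 1155 / 1173.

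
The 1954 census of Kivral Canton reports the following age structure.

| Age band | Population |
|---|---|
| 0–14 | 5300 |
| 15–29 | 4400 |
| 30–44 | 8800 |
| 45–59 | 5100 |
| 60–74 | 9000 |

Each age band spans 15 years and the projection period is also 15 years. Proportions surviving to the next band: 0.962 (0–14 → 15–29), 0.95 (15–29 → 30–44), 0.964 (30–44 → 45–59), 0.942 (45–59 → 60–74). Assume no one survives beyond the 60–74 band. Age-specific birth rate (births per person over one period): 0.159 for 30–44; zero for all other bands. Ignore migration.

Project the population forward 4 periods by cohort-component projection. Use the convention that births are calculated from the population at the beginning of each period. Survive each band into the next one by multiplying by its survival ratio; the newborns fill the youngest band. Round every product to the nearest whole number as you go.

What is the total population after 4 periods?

7184

After projecting period 1:
Births: 8800 × 0.159 = 1399
15–29: 5300 × 0.962 = 5099
30–44: 4400 × 0.95 = 4180
45–59: 8800 × 0.964 = 8483
60–74: 5100 × 0.942 = 4804
Population now: 0–14=1399, 15–29=5099, 30–44=4180, 45–59=8483, 60–74=4804
After projecting period 2:
Births: 4180 × 0.159 = 665
15–29: 1399 × 0.962 = 1346
30–44: 5099 × 0.95 = 4844
45–59: 4180 × 0.964 = 4030
60–74: 8483 × 0.942 = 7991
Population now: 0–14=665, 15–29=1346, 30–44=4844, 45–59=4030, 60–74=7991
After projecting period 3:
Births: 4844 × 0.159 = 770
15–29: 665 × 0.962 = 640
30–44: 1346 × 0.95 = 1279
45–59: 4844 × 0.964 = 4670
60–74: 4030 × 0.942 = 3796
Population now: 0–14=770, 15–29=640, 30–44=1279, 45–59=4670, 60–74=3796
After projecting period 4:
Births: 1279 × 0.159 = 203
15–29: 770 × 0.962 = 741
30–44: 640 × 0.95 = 608
45–59: 1279 × 0.964 = 1233
60–74: 4670 × 0.942 = 4399
Population now: 0–14=203, 15–29=741, 30–44=608, 45–59=1233, 60–74=4399
Total after period 4: 203 + 741 + 608 + 1233 + 4399 = 7184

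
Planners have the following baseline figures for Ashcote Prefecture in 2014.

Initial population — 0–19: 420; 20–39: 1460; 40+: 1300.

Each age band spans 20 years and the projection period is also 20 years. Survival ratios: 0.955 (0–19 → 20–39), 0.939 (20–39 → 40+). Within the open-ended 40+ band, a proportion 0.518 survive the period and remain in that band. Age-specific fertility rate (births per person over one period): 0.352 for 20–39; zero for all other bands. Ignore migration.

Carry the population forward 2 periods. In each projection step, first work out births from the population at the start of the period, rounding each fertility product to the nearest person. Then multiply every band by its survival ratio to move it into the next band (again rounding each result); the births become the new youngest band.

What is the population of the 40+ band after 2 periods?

1436

After projecting period 1:
Births: 1460 * 0.352 = 514
20–39: 420 * 0.955 = 401
40+: 1460 * 0.939 + 1300 * 0.518 = 1371 + 673 = 2044
Giving 514 / 401 / 2044.
After projecting period 2:
Births: 401 * 0.352 = 141
20–39: 514 * 0.955 = 491
40+: 401 * 0.939 + 2044 * 0.518 = 377 + 1059 = 1436
Giving 141 / 491 / 1436.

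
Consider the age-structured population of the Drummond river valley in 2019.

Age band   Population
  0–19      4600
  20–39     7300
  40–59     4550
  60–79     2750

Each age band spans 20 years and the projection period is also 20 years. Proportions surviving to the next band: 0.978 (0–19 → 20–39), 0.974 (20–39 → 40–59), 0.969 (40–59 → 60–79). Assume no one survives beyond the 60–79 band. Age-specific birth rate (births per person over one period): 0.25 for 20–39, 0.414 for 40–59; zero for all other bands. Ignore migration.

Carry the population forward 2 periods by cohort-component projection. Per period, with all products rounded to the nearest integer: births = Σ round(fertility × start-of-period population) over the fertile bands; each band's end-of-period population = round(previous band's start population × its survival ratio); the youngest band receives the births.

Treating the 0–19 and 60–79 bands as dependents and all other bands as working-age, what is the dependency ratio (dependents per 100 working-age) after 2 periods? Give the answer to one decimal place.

136.8

Let group 1 be 0–19 through group 4 = 60–79.
Period 1:
Births: 7300 × 0.25 = 1825  |  4550 × 0.414 = 1884 → total 3709
Group 2: 4600 × 0.978 = 4499
Group 3: 7300 × 0.974 = 7110
Group 4: 4550 × 0.969 = 4409
End of period: [3709, 4499, 7110, 4409]
Period 2:
Births: 4499 × 0.25 = 1125  |  7110 × 0.414 = 2944 → total 4069
Group 2: 3709 × 0.978 = 3627
Group 3: 4499 × 0.974 = 4382
Group 4: 7110 × 0.969 = 6890
End of period: [4069, 3627, 4382, 6890]
Dependents (band 0–19 + band 60–79) = 4069 + 6890 = 10959; working-age = 8009; ratio = 10959/8009 × 100 = 136.8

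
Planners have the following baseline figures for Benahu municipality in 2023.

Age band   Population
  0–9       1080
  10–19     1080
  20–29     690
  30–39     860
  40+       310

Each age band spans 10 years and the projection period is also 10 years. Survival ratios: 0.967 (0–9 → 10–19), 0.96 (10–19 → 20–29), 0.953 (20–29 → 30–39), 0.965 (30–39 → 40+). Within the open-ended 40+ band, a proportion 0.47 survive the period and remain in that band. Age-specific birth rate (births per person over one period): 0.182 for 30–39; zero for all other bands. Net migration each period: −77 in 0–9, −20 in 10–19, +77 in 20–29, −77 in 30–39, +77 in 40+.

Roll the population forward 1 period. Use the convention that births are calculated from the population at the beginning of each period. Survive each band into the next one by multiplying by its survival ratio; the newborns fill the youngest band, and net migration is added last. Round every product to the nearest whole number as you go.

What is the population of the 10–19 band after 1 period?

[period 1]
Births: 860 × 0.182 = 157
10–19: 1080 × 0.967 = 1044
20–29: 1080 × 0.96 = 1037
30–39: 690 × 0.953 = 658
40+: 860 × 0.965 + 310 × 0.47 = 830 + 146 = 976
Net migration: 0–9 − 77 → 80; 10–19 − 20 → 1024; 20–29 + 77 → 1114; 30–39 − 77 → 581; 40+ + 77 → 1053
End of period: [80, 1024, 1114, 581, 1053]

1024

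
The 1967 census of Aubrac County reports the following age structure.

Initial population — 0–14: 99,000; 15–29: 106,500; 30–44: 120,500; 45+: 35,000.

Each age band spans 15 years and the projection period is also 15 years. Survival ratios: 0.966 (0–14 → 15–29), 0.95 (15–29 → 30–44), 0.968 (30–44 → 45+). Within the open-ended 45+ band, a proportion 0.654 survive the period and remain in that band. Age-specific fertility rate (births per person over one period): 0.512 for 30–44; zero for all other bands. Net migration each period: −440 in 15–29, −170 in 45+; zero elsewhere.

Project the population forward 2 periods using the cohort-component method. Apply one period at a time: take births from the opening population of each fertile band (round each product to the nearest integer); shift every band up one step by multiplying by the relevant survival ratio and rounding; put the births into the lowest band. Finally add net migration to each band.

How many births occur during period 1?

61696

Period 1.
Births: 120500 × 0.512 = 61696
15–29: 99000 × 0.966 = 95634
30–44: 106500 × 0.95 = 101175
45+: 120500 × 0.968 + 35000 × 0.654 = 116644 + 22890 = 139534
Net migration: 15–29 − 440 → 95194; 45+ − 170 → 139364
End of period: [61696, 95194, 101175, 139364]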